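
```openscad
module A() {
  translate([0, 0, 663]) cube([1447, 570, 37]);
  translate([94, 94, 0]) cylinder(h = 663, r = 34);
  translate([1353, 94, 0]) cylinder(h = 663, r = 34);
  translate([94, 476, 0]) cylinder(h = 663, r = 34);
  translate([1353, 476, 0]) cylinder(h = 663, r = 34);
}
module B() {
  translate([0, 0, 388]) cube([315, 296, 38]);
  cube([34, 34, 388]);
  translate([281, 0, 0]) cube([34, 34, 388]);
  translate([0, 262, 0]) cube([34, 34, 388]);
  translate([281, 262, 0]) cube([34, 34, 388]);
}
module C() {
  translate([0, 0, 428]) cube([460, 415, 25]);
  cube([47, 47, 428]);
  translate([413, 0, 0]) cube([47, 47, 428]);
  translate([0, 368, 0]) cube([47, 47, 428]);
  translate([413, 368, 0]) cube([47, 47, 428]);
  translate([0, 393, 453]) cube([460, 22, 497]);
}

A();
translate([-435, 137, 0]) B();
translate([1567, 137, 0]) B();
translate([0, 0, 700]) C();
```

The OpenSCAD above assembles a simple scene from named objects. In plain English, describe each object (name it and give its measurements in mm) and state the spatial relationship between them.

A is a table with a 1447×570 mm rectangular top, 37 mm thick, top surface at z = 700 mm, supported by four round legs of 68 mm diameter, each leg's bounding box inset 60 mm from the nearest pair of top edges, running from the floor.

B is a four-legged stool. The seat is 315×296 mm, 38 mm thick, top at z = 426 mm. It stands on four square legs, each 34×34 mm in cross-section, from z = 0 to the seat underside, each flush with a corner of the seat.

C is a chair. The seat is a 460×415×25 mm slab with its top at z = 453 mm, on four 47×47 mm corner legs (flush with the seat edges, standing on z = 0). A flat backrest 22 mm thick, 497 mm tall, spans the full seat width and rises from the seat top along its +y edge, rear face flush with the rear of the seat.

Two stools sit around the table at the −x, +x sides. The chair is on top of the table.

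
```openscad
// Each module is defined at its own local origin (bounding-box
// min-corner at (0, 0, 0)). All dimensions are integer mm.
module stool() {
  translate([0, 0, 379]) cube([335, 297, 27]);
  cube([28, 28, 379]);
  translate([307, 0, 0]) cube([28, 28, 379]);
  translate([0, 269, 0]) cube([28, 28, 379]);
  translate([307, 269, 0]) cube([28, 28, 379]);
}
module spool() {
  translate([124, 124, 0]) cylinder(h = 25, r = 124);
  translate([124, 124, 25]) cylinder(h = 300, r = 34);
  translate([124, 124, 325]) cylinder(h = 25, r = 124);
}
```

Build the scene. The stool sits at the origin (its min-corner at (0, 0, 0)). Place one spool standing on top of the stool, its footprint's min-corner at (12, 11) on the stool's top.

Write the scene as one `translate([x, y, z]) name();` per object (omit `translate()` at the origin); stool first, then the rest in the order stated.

stool();
translate([12, 11, 406]) spool();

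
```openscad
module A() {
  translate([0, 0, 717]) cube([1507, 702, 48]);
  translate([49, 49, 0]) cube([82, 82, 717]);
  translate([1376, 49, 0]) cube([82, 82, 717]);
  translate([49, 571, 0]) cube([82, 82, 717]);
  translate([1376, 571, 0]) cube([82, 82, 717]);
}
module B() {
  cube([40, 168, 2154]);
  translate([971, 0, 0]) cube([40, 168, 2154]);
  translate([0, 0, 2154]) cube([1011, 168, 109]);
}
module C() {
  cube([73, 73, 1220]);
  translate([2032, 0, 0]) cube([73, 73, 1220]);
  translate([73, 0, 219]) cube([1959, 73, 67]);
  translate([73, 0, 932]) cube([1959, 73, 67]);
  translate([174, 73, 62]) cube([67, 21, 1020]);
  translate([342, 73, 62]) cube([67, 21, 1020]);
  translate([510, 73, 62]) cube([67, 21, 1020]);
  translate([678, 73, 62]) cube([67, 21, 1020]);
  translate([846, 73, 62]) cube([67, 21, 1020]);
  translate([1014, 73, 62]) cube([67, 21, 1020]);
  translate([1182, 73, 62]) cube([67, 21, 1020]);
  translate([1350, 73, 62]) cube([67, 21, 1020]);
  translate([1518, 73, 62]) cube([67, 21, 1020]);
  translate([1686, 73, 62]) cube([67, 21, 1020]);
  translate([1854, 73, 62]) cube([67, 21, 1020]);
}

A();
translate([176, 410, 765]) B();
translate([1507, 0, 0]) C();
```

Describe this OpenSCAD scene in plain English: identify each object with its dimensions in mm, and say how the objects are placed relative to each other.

A is a table: top 1507 mm (x) × 702 mm (y), 48 mm thick, upper face at z = 765 mm, on four 82×82 mm square legs, each inset 49 mm from the nearest pair of top edges, running from z = 0 to the bottom of the top.

B is a door frame. The clear opening is 931 mm wide and 2154 mm high. Two 40 mm wide jambs, 168 mm deep, stand either side of the opening from the floor to the top of the opening. A 109 mm thick head sits across the top of both jambs, spanning the full outside width of the frame.

C is a fence section. Two 73×73 mm posts, 1220 mm tall, stand on the floor with a clear span of 1959 mm between their inner faces. Two horizontal rails of 73×67 mm section span the gap between the posts with their undersides at z = 219 mm and z = 932 mm, flush with the posts' −y face. 11 pickets, each 67 mm wide, 21 mm thick and 1020 mm tall, are fixed to the +y face of the rails with their bottoms at z = 62 mm, evenly spaced across the span with equal gaps (rounded down to the nearest mm) at the −x end and between each pair — any rounding remainder accumulates at the +x end.

The door frame is on top of the table. The fence section is against the table's +x side, with their −y faces flush.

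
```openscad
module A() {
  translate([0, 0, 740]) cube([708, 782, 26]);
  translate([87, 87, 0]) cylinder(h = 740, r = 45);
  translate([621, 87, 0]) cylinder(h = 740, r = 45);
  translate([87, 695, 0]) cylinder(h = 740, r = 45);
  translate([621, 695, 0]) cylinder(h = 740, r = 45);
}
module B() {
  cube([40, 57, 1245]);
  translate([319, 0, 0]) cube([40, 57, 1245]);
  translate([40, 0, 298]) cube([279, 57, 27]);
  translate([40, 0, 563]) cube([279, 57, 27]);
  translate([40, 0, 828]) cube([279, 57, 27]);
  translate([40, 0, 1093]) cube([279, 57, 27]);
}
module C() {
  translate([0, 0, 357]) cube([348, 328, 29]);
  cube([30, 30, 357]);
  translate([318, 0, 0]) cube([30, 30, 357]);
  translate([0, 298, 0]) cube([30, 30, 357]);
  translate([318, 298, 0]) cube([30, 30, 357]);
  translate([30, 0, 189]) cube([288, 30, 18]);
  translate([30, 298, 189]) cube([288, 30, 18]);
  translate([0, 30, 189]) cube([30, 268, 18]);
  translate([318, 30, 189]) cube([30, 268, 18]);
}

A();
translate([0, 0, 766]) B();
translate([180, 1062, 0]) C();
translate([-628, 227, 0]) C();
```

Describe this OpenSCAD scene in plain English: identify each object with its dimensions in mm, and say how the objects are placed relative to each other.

A is a table: top 708 mm (x) × 782 mm (y), 26 mm thick, upper face at z = 766 mm, on four round legs of 90 mm diameter, each leg's bounding box inset 42 mm from the nearest pair of top edges, running from z = 0 to the bottom of the top.

B is a straight ladder. Two 40×57 mm vertical rails, 1245 mm tall, stand 359 mm apart (outside-to-outside) with their front faces coplanar on the −y side. 4 rungs, each 57 mm deep and 27 mm tall, span between the inner faces of the rails, front faces flush with the rails. The lowest rung's underside is at z = 298 mm and rungs are spaced 265 mm apart (underside to underside).

C is a four-legged stool. The seat is a 348×328×29 mm slab whose top surface is at z = 386 mm; four square legs, each 30×30 mm in cross-section, run from the floor (z = 0) to the underside of the seat, each flush with a corner of the seat. Four stretchers, 30 mm wide and 18 mm tall, connect adjacent legs with their undersides at z = 189 mm, each running between the inner faces of the legs it joins and aligned with the legs' outer faces on the other axis.

The ladder is on top of the table. Two stools sit around the table at the +y, −x sides.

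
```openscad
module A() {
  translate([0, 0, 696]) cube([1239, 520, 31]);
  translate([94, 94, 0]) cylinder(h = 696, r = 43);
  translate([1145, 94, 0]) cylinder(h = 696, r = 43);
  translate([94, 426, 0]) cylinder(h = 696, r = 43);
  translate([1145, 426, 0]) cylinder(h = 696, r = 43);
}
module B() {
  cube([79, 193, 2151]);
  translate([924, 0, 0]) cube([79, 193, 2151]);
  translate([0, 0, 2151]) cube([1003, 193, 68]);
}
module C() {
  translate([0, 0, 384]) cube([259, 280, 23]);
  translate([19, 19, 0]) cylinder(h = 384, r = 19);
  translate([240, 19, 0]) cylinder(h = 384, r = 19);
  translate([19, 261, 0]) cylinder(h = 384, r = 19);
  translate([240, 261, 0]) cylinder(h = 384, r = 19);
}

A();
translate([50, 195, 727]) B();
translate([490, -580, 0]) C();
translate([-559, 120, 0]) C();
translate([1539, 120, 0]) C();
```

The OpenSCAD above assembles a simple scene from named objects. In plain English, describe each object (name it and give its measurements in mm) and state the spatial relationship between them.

A is a table: top 1239 mm (x) × 520 mm (y), 31 mm thick, upper face at z = 727 mm, on four round legs of 86 mm diameter, each leg's bounding box inset 51 mm from the nearest pair of top edges, running from z = 0 to the bottom of the top.

B is a rectangular door frame: two vertical jambs of 79×193 mm section, 2151 mm tall, with a clear opening 845 mm wide between their inner faces. A header 68 mm tall and 193 mm deep lies on top of the jambs and spans the full outside width.

C is a four-legged stool. The seat is 259×280 mm, 23 mm thick, top at z = 407 mm. It stands on four round legs, each 38 mm in diameter, from z = 0 to the seat underside, each leg's axis is inset half a diameter from the nearest pair of seat edges (so the leg's bounding box is flush with the corner).

The door frame is on top of the table. Three stools sit around the table at the −y, −x, +x sides.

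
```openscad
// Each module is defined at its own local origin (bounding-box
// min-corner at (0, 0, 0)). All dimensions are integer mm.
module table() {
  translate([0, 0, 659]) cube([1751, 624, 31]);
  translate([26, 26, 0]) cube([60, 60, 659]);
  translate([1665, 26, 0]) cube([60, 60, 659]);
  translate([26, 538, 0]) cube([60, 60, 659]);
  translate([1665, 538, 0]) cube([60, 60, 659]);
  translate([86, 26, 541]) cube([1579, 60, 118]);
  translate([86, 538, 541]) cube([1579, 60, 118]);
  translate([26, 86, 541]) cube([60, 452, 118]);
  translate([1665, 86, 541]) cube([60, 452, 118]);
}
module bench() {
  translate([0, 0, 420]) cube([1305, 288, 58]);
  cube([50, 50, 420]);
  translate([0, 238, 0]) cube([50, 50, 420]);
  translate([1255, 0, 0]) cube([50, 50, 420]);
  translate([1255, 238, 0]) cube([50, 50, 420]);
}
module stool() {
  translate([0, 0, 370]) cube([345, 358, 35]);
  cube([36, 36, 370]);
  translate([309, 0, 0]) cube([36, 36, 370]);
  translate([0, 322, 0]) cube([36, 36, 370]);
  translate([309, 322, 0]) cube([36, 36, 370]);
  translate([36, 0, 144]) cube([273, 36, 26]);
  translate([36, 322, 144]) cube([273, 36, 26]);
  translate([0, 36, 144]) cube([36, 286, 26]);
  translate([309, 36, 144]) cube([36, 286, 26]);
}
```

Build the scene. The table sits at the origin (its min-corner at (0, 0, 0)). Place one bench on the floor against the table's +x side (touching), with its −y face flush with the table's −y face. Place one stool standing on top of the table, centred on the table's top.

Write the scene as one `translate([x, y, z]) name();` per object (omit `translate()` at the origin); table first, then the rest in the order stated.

table();
translate([1751, 0, 0]) bench();
translate([703, 133, 690]) stool();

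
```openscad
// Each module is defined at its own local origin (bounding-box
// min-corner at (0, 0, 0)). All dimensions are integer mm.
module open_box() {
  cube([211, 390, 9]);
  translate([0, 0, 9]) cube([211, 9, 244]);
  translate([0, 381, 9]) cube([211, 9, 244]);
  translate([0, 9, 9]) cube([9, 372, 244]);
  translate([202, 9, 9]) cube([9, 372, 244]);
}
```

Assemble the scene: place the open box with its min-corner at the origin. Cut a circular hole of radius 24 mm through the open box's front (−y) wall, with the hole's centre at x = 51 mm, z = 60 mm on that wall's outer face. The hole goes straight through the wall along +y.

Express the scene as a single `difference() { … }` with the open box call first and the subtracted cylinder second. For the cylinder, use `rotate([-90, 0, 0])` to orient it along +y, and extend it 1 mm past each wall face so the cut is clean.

difference() {
  open_box();
  translate([51, -1, 60]) rotate([-90, 0, 0]) cylinder(h = 11, r = 24);
}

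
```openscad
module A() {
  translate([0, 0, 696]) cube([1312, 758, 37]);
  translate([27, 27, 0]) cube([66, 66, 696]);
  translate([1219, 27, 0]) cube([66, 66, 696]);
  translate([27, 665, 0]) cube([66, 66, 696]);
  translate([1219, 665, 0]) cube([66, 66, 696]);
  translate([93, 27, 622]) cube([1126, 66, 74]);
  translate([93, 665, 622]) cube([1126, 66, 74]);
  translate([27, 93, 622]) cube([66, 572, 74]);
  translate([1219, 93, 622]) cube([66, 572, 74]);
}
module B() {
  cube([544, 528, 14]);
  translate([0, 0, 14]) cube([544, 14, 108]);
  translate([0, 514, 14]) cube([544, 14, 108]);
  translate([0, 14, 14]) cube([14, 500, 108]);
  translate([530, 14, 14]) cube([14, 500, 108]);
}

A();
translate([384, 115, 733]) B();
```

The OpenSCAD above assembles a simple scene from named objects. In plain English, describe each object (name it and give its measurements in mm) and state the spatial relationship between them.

A is a table: top 1312 mm (x) × 758 mm (y), 37 mm thick, upper face at z = 733 mm, on four 66×66 mm square legs, each inset 27 mm from the nearest pair of top edges, running from z = 0 to the bottom of the top. Four apron rails, 66 mm thick and 74 mm tall, run between adjacent legs with their top edges flush with the underside of the top and their outer faces flush with the legs' outer faces.

B is an open-topped rectangular box: outside dimensions 544×528×122 mm, with a uniform wall and base thickness of 14 mm. The base is a full 544×528 slab on the floor; four walls sit on top of the base. The front and back walls (the −y and +y sides) span the full width; the two side walls fit between them.

The open box is on top of the table, centred.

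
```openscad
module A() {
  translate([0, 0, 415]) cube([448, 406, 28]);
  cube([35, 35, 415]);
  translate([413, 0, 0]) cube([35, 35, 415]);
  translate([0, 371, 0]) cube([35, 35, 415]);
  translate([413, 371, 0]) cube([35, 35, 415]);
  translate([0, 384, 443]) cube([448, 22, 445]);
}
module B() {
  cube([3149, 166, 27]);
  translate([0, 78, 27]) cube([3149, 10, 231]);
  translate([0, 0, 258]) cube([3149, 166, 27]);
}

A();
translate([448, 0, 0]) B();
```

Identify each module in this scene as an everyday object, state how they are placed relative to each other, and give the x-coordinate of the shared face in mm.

The chair's +x face and the I-beam's −x face are both at x = 448 mm.

A is a chair. B is an I-beam. The I-beam is against the chair's +x side, with their −y faces flush. The x-coordinate of the shared face is 448 mm.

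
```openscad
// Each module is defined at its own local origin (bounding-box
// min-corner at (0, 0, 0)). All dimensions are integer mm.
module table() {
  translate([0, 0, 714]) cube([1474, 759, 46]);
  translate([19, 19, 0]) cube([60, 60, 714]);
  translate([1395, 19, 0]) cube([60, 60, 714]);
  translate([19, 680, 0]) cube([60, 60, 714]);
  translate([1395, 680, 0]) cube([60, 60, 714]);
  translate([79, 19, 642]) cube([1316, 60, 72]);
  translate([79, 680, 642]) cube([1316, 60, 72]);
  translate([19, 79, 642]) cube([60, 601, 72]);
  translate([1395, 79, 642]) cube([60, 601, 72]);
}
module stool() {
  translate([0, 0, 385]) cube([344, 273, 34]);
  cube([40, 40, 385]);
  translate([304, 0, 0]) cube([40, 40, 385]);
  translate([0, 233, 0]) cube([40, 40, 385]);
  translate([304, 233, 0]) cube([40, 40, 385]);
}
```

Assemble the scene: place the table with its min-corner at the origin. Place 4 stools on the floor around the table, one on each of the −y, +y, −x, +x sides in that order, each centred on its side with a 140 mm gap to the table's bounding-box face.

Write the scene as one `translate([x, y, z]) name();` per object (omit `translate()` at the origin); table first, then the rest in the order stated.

table();
translate([565, -413, 0]) stool();
translate([565, 899, 0]) stool();
translate([-484, 243, 0]) stool();
translate([1614, 243, 0]) stool();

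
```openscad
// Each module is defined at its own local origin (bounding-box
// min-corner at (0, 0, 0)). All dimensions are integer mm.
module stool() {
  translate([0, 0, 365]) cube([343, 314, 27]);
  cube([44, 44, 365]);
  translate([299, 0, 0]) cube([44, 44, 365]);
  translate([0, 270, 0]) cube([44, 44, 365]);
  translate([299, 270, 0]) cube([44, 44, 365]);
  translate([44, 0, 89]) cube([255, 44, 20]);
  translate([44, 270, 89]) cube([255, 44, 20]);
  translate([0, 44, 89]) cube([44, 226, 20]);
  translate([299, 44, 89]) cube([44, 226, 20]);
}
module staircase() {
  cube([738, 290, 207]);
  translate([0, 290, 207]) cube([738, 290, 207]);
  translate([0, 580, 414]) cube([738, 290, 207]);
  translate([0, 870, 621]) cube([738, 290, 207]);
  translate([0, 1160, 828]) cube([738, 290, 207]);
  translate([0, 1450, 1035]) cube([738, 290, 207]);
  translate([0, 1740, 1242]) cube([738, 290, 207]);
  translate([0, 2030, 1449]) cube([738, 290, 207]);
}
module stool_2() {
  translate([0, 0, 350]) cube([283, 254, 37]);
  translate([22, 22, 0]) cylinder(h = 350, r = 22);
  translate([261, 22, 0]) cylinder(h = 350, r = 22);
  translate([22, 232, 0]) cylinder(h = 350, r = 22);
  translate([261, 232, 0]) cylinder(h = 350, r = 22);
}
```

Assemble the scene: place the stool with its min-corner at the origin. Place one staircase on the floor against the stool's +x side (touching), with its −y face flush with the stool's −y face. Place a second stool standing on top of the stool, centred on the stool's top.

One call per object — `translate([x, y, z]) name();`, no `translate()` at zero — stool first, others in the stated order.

stool();
translate([343, 0, 0]) staircase();
translate([30, 30, 392]) stool_2();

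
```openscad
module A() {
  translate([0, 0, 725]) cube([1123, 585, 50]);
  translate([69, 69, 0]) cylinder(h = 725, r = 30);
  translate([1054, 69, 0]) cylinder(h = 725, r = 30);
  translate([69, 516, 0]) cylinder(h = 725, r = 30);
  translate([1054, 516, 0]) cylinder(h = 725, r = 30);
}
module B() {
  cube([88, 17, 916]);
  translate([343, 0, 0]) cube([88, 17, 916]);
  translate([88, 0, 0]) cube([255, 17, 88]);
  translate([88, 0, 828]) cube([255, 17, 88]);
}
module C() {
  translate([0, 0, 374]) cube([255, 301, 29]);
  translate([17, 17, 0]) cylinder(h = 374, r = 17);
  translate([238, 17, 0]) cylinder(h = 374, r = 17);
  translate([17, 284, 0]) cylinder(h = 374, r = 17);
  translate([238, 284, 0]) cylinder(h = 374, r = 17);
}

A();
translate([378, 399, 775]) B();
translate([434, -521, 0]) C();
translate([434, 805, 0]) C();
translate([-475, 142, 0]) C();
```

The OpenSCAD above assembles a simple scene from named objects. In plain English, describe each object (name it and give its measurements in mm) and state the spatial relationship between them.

A is a table with a 1123×585 mm rectangular top, 50 mm thick, top surface at z = 775 mm, supported by four round legs of 60 mm diameter, each leg's bounding box inset 39 mm from the nearest pair of top edges, running from the floor.

B is a picture frame with a 255×740 mm rectangular opening (x by z) and a uniform 88 mm border on every side. Frame depth is 17 mm along y. It is built from two vertical stiles running the full outside height and two horizontal rails spanning the gap between the stiles.

C is a four-legged stool. The seat is a 255×301×29 mm slab whose top surface is at z = 403 mm; four round legs, each 34 mm in diameter, run from the floor (z = 0) to the underside of the seat, each leg's axis is inset half a diameter from the nearest pair of seat edges (so the leg's bounding box is flush with the corner).

The picture frame is on top of the table. Three stools sit around the table at the −y, +y, −x sides.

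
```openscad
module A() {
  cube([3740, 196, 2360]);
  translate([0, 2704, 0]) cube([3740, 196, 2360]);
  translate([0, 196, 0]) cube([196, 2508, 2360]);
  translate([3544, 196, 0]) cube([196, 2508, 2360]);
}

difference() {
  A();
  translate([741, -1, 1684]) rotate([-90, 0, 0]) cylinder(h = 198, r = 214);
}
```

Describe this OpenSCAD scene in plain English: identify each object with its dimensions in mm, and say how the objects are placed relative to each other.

A is a box-shaped house frame (walls only): outside footprint 3740×2900 mm, wall height 2360 mm, wall thickness 196 mm. The two y-facing walls run the full x-width; the two x-facing walls fit between the inner faces of the y-facing walls.

The house frame has a circular hole of radius 214 mm through its front wall, centred at (x = 741, z = 1684).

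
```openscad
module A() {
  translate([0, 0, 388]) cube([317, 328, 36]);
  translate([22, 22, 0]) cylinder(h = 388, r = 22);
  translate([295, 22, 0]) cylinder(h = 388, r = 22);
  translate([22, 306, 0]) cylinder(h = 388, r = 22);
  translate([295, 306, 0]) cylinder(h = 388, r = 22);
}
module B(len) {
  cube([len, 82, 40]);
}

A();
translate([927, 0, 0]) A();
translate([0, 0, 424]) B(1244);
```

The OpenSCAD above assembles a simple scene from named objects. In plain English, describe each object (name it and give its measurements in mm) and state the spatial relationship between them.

A is a four-legged stool. The seat is 317×328 mm, 36 mm thick, top at z = 424 mm. It stands on four round legs, each 44 mm in diameter, from z = 0 to the seat underside, each leg's axis is inset half a diameter from the nearest pair of seat edges (so the leg's bounding box is flush with the corner).

B is a rectangular beam 1244 mm long (x), 82 mm deep (y), 40 mm thick (z).

The beam spans the tops of two stools placed 610 mm apart, resting at z = 424 mm.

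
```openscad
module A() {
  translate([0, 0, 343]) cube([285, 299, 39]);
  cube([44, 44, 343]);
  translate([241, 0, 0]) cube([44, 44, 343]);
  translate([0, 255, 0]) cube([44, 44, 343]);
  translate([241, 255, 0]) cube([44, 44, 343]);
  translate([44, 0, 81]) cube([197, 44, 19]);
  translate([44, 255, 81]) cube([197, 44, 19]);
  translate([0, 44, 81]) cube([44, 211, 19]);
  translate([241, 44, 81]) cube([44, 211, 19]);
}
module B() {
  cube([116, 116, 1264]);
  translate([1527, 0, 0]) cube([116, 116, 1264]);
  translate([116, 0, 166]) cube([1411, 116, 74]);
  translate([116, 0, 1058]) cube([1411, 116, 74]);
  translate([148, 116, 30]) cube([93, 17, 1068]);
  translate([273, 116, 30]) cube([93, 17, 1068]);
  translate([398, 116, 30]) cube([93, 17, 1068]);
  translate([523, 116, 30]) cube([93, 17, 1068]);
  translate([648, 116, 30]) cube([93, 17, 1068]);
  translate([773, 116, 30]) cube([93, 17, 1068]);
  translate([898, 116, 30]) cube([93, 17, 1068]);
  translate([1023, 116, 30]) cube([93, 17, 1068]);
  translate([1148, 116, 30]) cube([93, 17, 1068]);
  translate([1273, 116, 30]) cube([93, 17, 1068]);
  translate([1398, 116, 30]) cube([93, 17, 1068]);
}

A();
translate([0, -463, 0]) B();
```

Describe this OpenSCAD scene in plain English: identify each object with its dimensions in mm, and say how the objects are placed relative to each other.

A is a simple wooden stool: a rectangular seat 285 mm (x) by 299 mm (y), 39 mm thick, top face at z = 382 mm, on four square legs, each 44×44 mm in cross-section. The legs rest on z = 0, each flush with a corner of the seat. Four stretchers, 44 mm wide and 19 mm tall, connect adjacent legs with their undersides at z = 81 mm, each running between the inner faces of the legs it joins and aligned with the legs' outer faces on the other axis.

B is a fence section. Two 116×116 mm posts, 1264 mm tall, stand on the floor with a clear span of 1411 mm between their inner faces. Two horizontal rails of 116×74 mm section span the gap between the posts with their undersides at z = 166 mm and z = 1058 mm, flush with the posts' −y face. 11 pickets, each 93 mm wide, 17 mm thick and 1068 mm tall, are fixed to the +y face of the rails with their bottoms at z = 30 mm, evenly spaced across the span with equal gaps (rounded down to the nearest mm) at the −x end and between each pair — any rounding remainder accumulates at the +x end.

The fence section is on the floor beside the stool on its −y side.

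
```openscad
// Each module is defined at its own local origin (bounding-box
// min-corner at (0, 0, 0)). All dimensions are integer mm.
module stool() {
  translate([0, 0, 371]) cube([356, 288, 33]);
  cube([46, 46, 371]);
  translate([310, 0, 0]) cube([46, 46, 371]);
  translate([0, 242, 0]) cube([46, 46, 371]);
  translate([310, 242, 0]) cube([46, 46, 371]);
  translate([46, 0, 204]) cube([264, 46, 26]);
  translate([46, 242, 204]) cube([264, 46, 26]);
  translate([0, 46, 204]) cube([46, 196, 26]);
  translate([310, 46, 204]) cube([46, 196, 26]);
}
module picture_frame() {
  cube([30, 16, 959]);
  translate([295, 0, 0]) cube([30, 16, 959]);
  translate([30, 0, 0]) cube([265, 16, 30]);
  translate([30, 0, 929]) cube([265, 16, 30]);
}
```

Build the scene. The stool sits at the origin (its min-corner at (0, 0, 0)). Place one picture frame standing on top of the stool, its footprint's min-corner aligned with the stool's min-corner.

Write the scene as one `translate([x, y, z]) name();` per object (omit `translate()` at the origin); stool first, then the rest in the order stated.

stool();
translate([0, 0, 404]) picture_frame();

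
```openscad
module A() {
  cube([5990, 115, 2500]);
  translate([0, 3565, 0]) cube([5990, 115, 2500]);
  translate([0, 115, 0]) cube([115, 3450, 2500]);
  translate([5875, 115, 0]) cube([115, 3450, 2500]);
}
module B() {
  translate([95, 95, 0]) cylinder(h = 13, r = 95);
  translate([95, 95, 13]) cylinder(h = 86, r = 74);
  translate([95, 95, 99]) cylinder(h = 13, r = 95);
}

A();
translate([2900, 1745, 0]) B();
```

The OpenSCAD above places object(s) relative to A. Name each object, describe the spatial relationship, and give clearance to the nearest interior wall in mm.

A is a house frame. B is a spool. The spool sits inside the house frame, centred. The clearance to the nearest interior wall is 1630 mm.

Clearances: x = 2785, y = 1630; minimum 1630 mm.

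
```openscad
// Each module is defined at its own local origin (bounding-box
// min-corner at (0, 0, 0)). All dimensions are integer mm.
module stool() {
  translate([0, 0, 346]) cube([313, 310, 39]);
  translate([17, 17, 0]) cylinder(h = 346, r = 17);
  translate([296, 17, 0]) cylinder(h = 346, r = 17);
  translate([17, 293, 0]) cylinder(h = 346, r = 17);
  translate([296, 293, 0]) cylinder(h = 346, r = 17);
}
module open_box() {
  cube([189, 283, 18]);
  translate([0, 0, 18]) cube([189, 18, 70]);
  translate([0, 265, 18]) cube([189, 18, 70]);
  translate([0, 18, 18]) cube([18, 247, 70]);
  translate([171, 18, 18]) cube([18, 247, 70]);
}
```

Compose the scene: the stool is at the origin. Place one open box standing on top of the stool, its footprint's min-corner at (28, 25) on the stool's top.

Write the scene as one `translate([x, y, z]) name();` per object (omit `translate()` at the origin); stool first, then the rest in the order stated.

stool();
translate([28, 25, 385]) open_box();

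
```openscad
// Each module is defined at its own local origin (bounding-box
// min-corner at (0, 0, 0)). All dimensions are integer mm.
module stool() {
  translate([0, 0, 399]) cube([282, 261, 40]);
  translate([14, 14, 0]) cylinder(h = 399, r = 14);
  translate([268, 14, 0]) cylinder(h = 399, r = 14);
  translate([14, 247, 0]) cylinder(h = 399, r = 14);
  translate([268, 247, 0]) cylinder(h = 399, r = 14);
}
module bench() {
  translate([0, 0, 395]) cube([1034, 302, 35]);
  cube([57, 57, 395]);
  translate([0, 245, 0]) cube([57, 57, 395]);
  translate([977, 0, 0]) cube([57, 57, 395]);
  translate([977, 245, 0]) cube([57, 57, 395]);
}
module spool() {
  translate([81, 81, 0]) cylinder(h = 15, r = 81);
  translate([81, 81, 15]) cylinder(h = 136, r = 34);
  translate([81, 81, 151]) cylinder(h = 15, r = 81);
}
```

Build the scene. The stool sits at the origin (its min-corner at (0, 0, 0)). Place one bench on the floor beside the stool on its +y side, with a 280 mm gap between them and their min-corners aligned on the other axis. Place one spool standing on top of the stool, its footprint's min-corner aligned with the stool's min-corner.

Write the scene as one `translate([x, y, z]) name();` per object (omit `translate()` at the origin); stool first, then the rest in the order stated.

stool();
translate([0, 541, 0]) bench();
translate([0, 0, 439]) spool();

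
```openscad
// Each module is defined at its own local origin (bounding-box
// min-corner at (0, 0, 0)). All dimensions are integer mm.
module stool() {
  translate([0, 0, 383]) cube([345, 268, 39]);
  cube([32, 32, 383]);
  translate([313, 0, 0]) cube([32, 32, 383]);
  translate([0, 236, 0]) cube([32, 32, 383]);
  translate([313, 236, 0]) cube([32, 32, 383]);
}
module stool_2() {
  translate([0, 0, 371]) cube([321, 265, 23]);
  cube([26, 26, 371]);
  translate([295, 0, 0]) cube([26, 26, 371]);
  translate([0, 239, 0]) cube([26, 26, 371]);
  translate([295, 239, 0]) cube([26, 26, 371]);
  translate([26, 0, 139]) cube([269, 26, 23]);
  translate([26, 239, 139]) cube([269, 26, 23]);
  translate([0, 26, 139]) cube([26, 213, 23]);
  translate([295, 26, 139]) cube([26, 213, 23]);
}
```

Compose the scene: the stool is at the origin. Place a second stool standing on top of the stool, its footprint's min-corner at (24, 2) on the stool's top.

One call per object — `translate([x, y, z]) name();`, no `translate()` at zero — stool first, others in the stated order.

stool();
translate([24, 2, 422]) stool_2();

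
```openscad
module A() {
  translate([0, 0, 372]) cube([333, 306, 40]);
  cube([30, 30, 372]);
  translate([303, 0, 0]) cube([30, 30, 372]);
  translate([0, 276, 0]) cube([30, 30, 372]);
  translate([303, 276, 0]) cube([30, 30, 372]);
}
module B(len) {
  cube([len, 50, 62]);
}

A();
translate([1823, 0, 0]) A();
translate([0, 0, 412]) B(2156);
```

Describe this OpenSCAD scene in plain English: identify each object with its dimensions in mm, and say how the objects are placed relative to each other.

A is a simple wooden stool: a rectangular seat 333 mm (x) by 306 mm (y), 40 mm thick, top face at z = 412 mm, on four square legs, each 30×30 mm in cross-section. The legs rest on z = 0, each flush with a corner of the seat.

B is a rectangular beam 2156 mm long (x), 50 mm deep (y), 62 mm thick (z).

The beam spans the tops of two stools placed 1490 mm apart, resting at z = 412 mm.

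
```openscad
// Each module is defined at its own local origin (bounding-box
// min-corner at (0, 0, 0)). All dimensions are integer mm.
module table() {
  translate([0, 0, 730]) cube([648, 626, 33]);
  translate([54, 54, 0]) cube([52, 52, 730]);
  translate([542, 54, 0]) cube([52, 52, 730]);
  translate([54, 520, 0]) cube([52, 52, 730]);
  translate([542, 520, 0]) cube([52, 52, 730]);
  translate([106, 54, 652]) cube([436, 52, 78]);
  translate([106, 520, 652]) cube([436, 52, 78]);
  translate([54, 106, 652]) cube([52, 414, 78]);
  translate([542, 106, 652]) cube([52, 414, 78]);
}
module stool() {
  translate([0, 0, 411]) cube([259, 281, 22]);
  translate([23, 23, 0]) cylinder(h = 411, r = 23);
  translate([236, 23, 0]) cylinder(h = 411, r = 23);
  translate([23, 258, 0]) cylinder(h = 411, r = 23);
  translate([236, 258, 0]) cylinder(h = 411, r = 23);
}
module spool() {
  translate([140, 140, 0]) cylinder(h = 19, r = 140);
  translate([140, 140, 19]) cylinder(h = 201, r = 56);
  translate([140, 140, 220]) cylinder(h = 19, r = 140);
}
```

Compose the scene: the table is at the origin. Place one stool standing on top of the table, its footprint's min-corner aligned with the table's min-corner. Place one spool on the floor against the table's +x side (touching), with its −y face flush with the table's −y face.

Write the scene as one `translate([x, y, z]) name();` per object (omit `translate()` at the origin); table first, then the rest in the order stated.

table();
translate([0, 0, 763]) stool();
translate([648, 0, 0]) spool();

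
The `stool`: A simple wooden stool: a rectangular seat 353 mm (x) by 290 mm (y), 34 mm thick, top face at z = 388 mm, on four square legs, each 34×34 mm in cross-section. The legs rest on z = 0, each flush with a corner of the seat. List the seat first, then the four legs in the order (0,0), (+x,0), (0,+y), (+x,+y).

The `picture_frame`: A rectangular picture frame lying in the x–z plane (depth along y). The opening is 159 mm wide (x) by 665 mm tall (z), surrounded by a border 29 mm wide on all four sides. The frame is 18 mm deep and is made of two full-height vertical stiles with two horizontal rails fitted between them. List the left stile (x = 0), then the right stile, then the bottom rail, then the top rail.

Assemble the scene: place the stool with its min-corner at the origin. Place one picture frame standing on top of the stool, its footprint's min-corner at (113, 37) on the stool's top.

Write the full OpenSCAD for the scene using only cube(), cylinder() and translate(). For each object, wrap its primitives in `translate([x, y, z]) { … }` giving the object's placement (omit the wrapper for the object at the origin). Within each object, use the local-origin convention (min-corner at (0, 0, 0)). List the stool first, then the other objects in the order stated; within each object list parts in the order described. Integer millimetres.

translate([0, 0, 354]) cube([353, 290, 34]);
cube([34, 34, 354]);
translate([319, 0, 0]) cube([34, 34, 354]);
translate([0, 256, 0]) cube([34, 34, 354]);
translate([319, 256, 0]) cube([34, 34, 354]);
translate([113, 37, 388]) {
  cube([29, 18, 723]);
  translate([188, 0, 0]) cube([29, 18, 723]);
  translate([29, 0, 0]) cube([159, 18, 29]);
  translate([29, 0, 694]) cube([159, 18, 29]);
}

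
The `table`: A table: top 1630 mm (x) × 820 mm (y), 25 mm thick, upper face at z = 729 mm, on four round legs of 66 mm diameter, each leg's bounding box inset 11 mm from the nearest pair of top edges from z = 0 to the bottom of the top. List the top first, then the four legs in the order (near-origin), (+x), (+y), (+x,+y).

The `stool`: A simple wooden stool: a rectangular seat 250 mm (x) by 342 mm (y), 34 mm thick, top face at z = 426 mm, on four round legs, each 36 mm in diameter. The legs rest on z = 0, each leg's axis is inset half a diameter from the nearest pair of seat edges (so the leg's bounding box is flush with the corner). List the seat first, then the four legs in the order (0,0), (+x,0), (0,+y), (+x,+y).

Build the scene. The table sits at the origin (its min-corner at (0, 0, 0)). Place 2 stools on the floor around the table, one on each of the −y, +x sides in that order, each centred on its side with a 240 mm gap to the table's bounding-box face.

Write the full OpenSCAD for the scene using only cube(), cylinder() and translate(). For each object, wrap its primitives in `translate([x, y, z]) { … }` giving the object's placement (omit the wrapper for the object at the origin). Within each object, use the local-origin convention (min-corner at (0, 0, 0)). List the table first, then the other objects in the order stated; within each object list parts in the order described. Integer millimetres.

translate([0, 0, 704]) cube([1630, 820, 25]);
translate([44, 44, 0]) cylinder(h = 704, r = 33);
translate([1586, 44, 0]) cylinder(h = 704, r = 33);
translate([44, 776, 0]) cylinder(h = 704, r = 33);
translate([1586, 776, 0]) cylinder(h = 704, r = 33);
translate([690, -582, 0]) {
  translate([0, 0, 392]) cube([250, 342, 34]);
  translate([18, 18, 0]) cylinder(h = 392, r = 18);
  translate([232, 18, 0]) cylinder(h = 392, r = 18);
  translate([18, 324, 0]) cylinder(h = 392, r = 18);
  translate([232, 324, 0]) cylinder(h = 392, r = 18);
}
translate([1870, 239, 0]) {
  translate([0, 0, 392]) cube([250, 342, 34]);
  translate([18, 18, 0]) cylinder(h = 392, r = 18);
  translate([232, 18, 0]) cylinder(h = 392, r = 18);
  translate([18, 324, 0]) cylinder(h = 392, r = 18);
  translate([232, 324, 0]) cylinder(h = 392, r = 18);
}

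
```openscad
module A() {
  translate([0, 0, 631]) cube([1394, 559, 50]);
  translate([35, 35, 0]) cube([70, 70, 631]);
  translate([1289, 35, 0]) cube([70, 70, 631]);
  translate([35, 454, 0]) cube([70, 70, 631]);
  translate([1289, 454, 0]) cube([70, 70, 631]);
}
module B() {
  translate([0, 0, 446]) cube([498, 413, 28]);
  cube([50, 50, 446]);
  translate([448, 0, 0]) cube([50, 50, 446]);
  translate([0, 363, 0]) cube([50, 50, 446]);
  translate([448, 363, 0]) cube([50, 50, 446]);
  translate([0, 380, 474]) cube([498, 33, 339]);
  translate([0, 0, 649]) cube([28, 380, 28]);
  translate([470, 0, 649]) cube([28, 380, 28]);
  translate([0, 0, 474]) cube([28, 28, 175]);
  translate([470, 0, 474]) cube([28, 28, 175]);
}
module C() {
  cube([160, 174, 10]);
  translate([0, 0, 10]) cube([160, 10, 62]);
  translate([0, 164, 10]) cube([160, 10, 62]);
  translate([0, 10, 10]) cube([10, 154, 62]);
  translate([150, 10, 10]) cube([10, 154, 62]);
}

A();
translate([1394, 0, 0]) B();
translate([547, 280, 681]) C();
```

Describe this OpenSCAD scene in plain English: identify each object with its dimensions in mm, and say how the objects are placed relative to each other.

A is a rectangular dining table. The top is 1394×559×50 mm with its upper surface at z = 681 mm. It stands on four 70×70 mm square legs, each inset 35 mm from the nearest pair of top edges, running from the floor to the underside of the top.

B is a chair: 498×413 mm seat, 28 mm thick, top at z = 474 mm, on four 50 mm square corner legs flush with the seat edges. A 33 mm thick backrest slab spans the full seat width, extending 339 mm above the seat top, its back face flush with the seat's +y edge. Two armrests of 28×28 mm section run along each side from the seat's front edge to the front of the backrest, top faces 203 mm above the seat top and outer faces flush with the seat's x-edges; a 28×28 mm post under the front of each armrest stands on the seat at the front corner.

C is an open storage box with external size 160×174×72 mm and wall thickness 10 mm (the base is also 10 mm thick). The base covers the whole footprint; the four walls stand on the base, with the y-facing walls full-width and the x-facing walls fitting between their inner faces.

The chair is against the table's +x side, with their −y faces flush. The open box is on top of the table.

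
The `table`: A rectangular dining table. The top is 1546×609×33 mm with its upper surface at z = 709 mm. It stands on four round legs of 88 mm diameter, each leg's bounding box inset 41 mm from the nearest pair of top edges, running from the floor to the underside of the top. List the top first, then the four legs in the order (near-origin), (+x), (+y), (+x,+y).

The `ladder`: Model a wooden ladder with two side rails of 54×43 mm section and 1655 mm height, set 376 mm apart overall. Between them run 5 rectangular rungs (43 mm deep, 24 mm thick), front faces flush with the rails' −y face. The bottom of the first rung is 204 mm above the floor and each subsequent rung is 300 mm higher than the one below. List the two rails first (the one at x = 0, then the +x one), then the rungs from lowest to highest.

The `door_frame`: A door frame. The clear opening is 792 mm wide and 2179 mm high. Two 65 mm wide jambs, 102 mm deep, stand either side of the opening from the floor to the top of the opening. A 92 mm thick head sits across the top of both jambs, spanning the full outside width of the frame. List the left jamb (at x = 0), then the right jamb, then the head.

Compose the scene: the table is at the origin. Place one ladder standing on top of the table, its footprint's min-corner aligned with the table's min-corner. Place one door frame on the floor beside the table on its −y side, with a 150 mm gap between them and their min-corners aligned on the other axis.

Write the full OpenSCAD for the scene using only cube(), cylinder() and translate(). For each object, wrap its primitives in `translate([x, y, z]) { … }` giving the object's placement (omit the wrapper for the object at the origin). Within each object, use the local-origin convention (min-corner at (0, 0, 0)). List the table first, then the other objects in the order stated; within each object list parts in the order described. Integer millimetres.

translate([0, 0, 676]) cube([1546, 609, 33]);
translate([85, 85, 0]) cylinder(h = 676, r = 44);
translate([1461, 85, 0]) cylinder(h = 676, r = 44);
translate([85, 524, 0]) cylinder(h = 676, r = 44);
translate([1461, 524, 0]) cylinder(h = 676, r = 44);
translate([0, 0, 709]) {
  cube([54, 43, 1655]);
  translate([322, 0, 0]) cube([54, 43, 1655]);
  translate([54, 0, 204]) cube([268, 43, 24]);
  translate([54, 0, 504]) cube([268, 43, 24]);
  translate([54, 0, 804]) cube([268, 43, 24]);
  translate([54, 0, 1104]) cube([268, 43, 24]);
  translate([54, 0, 1404]) cube([268, 43, 24]);
}
translate([0, -252, 0]) {
  cube([65, 102, 2179]);
  translate([857, 0, 0]) cube([65, 102, 2179]);
  translate([0, 0, 2179]) cube([922, 102, 92]);
}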